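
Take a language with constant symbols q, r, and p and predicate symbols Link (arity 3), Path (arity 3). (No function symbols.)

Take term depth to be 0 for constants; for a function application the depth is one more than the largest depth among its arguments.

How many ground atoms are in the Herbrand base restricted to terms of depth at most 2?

54

First count ground terms of depth ≤ 2.
With no function symbols every ground term is a constant, so there are exactly 3 ground terms at every depth bound.
N_0 = 3
N_1 = 3
N_2 = 3
Explicitly: q, r, p.
So |H| = 3.
Ground atoms are formed by filling each argument slot of a predicate with a term from H, so an r-ary predicate gives |H|^r atoms:
  Link: 3^3 = 27;  Path: 3^3 = 27
Total ground atoms: 27 + 27 = 54.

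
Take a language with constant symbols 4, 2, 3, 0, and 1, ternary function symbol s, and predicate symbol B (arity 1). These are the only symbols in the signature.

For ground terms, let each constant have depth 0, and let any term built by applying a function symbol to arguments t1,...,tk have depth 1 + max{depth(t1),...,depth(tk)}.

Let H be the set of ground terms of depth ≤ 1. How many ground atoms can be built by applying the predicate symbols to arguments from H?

First count ground terms of depth ≤ 1.
Write N_k for the number of ground terms of depth ≤ k. A term of depth ≤ k is either a constant or a function symbol applied to arguments of depth ≤ k−1, so N_k = 5 + N_{k-1}^3.
N_0 = 5
N_1 = 5 + 5^3 = 130
So |H| = 130.
Each predicate of arity r yields |H|^r ground atoms (one per choice of an r-tuple from H):
  B: 130
Total ground atoms: 130.

130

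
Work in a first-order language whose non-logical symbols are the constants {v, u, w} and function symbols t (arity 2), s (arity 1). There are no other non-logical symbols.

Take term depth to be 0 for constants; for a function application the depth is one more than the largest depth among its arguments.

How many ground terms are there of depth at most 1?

15

Write N_k for the number of ground terms of depth ≤ k. A term of depth ≤ k is either a constant or a function symbol applied to arguments of depth ≤ k−1, so N_k = 3 + N_{k-1}^2 + N_{k-1}.
N_0 = 3
N_1 = 3 + 3^2 + 3 = 15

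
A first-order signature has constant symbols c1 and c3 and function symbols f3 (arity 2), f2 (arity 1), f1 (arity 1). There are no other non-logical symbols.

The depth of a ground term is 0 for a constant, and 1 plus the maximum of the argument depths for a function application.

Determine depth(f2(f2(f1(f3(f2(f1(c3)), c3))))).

depth(f1(c3)) = 1 + depth(c3) = 1 + 0 = 1
depth(f2(f1(c3))) = 1 + depth(f1(c3)) = 1 + 1 = 2
depth(f3(f2(f1(c3)), c3)) = 1 + max(2, 0) = 3
depth(f1(f3(f2(f1(c3)), c3))) = 1 + depth(f3(f2(f1(c3)), c3)) = 1 + 3 = 4
depth(f2(f1(f3(f2(f1(c3)), c3)))) = 1 + depth(f1(f3(f2(f1(c3)), c3))) = 1 + 4 = 5
depth(f2(f2(f1(f3(f2(f1(c3)), c3))))) = 1 + depth(f2(f1(f3(f2(f1(c3)), c3)))) = 1 + 5 = 6

6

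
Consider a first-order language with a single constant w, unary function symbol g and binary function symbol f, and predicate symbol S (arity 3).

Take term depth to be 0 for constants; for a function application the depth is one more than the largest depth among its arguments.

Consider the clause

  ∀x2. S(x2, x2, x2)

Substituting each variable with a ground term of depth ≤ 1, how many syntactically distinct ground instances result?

3

Ground terms of depth ≤ 1:
  If N_k denotes the number of depth-≤k ground terms, the 1 constant gives N_0 = 1, and each function symbol of arity r contributes N_{k-1}^r new terms at level k: N_k = 1 + N_{k-1} + N_{k-1}^2.
  N_0 = 1
  N_1 = 1 + 1 + 1^2 = 3
So there are 3 ground terms available for substitution.
The clause has 1 distinct variable (x2), which appears in the body. In the free term algebra distinct substitutions yield syntactically distinct ground instances.
Number of ground instances = 3.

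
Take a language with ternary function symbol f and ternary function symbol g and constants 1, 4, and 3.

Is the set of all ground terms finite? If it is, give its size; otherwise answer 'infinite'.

The signature has at least one function symbol (f, arity 3) and at least one constant (1).
Iterating f gives infinitely many distinct ground terms: 1, f(1, 1, 1), f(f(1, 1, 1), f(1, 1, 1), f(1, 1, 1)), ...
So the Herbrand universe is infinite.

infinite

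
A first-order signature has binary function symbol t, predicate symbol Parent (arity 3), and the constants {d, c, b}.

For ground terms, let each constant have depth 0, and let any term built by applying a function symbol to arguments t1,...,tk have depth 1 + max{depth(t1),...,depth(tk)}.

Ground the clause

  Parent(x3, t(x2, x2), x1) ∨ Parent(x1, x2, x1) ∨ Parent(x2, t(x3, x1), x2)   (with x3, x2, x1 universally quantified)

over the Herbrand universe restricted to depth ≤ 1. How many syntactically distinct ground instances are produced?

1728

Ground terms of depth ≤ 1:
  Write N_k for the number of ground terms of depth ≤ k. A term of depth ≤ k is either a constant or a function symbol applied to arguments of depth ≤ k−1, so N_k = 3 + N_{k-1}^2.
  N_0 = 3
  N_1 = 3 + 3^2 = 12
  Explicitly: d, c, b, t(d, d), t(d, c), t(d, b), t(c, d), t(c, c), t(c, b), t(b, d), t(b, c), t(b, b).
So there are 12 ground terms available for substitution.
The body mentions every one of the 3 quantified variables; since ground terms form a free algebra, no two substitutions collapse to the same formula.
Number of ground instances = 12^3 = 1728.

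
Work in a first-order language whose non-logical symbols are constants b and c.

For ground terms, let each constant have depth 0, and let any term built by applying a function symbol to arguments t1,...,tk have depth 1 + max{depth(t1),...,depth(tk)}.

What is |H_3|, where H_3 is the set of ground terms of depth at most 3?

2

With no function symbols every ground term is a constant, so there are exactly 2 ground terms at every depth bound.
N_0 = 2
N_1 = 2
N_2 = 2
N_3 = 2
Explicitly: b, c.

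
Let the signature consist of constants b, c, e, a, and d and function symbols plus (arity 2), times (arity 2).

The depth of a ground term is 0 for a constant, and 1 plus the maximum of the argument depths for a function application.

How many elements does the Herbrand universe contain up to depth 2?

6055

Let N_k = |{terms of depth ≤ k}|. Then N_0 = 5 and N_k = 5 + N_{k-1}^2 + N_{k-1}^2 for k ≥ 1 (one summand per function symbol, arity giving the exponent).
N_0 = 5
N_1 = 5 + 5^2 + 5^2 = 55
N_2 = 5 + 55^2 + 55^2 = 6055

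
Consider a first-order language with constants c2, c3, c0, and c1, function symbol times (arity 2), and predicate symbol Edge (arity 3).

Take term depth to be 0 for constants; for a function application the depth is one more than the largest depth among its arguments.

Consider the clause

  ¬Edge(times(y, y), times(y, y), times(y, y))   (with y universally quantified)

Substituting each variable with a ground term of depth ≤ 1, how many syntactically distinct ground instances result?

20

Ground terms of depth ≤ 1:
  Count level by level. With function symbols times/2, the terms of depth ≤ k are the 4 constants together with each function applied to depth-≤(k−1) tuples, so N_k = 4 + N_{k-1}^2.
  N_0 = 4
  N_1 = 4 + 4^2 = 20
So there are 20 ground terms available for substitution.
The body mentions the single quantified variable y; since ground terms form a free algebra, no two substitutions collapse to the same formula.
Number of ground instances = 20.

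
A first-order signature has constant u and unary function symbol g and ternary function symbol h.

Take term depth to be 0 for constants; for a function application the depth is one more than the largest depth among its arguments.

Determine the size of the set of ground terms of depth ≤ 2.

31

Let N_k = |{terms of depth ≤ k}|. Then N_0 = 1 and N_k = 1 + N_{k-1} + N_{k-1}^3 for k ≥ 1 (one summand per function symbol, arity giving the exponent).
N_0 = 1
N_1 = 1 + 1 + 1^3 = 3
N_2 = 1 + 3 + 3^3 = 31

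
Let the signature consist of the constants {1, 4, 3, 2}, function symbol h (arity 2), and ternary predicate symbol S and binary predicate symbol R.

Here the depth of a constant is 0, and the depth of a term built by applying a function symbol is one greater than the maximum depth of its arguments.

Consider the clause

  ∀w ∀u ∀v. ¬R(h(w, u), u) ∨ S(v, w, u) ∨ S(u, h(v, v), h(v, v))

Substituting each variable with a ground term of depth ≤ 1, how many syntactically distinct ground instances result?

Ground terms of depth ≤ 1:
  Let N_k count ground terms of depth at most k. Each non-constant term of depth ≤ k is some function symbol applied to depth-≤(k−1) arguments, giving N_k = 4 + N_{k-1}^2.
  N_0 = 4
  N_1 = 4 + 4^2 = 20
So there are 20 ground terms available for substitution.
The body mentions every one of the 3 quantified variables; since ground terms form a free algebra, no two substitutions collapse to the same formula.
Number of ground instances = 20^3 = 8000.

8000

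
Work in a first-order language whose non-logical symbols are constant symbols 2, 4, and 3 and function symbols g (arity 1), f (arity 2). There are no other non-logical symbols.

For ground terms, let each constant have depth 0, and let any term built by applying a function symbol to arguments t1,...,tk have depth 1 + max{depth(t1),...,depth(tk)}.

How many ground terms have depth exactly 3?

Let N_k count ground terms of depth at most k. Each non-constant term of depth ≤ k is some function symbol applied to depth-≤(k−1) arguments, giving N_k = 3 + N_{k-1} + N_{k-1}^2.
N_0 = 3
N_1 = 3 + 3 + 3^2 = 15
N_2 = 3 + 15 + 15^2 = 243
N_3 = 3 + 243 + 243^2 = 59295
Terms of depth exactly 3: N_3 − N_2 = 59295 − 243 = 59052.

59052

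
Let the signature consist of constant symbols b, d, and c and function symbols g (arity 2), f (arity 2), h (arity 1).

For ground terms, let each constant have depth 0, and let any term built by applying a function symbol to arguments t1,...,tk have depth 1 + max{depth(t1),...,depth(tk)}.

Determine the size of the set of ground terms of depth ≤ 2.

1179

Let N_k count ground terms of depth at most k. Each non-constant term of depth ≤ k is some function symbol applied to depth-≤(k−1) arguments, giving N_k = 3 + N_{k-1}^2 + N_{k-1}^2 + N_{k-1}.
N_0 = 3
N_1 = 3 + 3^2 + 3^2 + 3 = 24
N_2 = 3 + 24^2 + 24^2 + 24 = 1179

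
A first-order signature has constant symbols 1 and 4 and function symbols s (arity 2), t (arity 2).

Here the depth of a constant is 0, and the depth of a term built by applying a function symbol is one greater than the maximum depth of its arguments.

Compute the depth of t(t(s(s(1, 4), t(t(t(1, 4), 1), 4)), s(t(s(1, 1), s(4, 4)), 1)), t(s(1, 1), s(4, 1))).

6

depth(s(1, 4)) = 1 + max(0, 0) = 1
depth(t(1, 4)) = 1 + max(0, 0) = 1
depth(t(t(1, 4), 1)) = 1 + max(1, 0) = 2
depth(t(t(t(1, 4), 1), 4)) = 1 + max(2, 0) = 3
depth(s(s(1, 4), t(t(t(1, 4), 1), 4))) = 1 + max(1, 3) = 4
depth(s(1, 1)) = 1 + max(0, 0) = 1
depth(s(4, 4)) = 1 + max(0, 0) = 1
depth(t(s(1, 1), s(4, 4))) = 1 + max(1, 1) = 2
depth(s(t(s(1, 1), s(4, 4)), 1)) = 1 + max(2, 0) = 3
depth(t(s(s(1, 4), t(t(t(1, 4), 1), 4)), s(t(s(1, 1), s(4, 4)), 1))) = 1 + max(4, 3) = 5
depth(s(4, 1)) = 1 + max(0, 0) = 1
depth(t(s(1, 1), s(4, 1))) = 1 + max(1, 1) = 2
depth(t(t(s(s(1, 4), t(t(t(1, 4), 1), 4)), s(t(s(1, 1), s(4, 4)), 1)), t(s(1, 1), s(4, 1)))) = 1 + max(5, 2) = 6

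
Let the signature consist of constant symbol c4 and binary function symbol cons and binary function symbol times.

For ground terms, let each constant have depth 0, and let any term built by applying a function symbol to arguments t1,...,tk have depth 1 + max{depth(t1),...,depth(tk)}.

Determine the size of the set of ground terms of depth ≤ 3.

723

Write N_k for the number of ground terms of depth ≤ k. A term of depth ≤ k is either a constant or a function symbol applied to arguments of depth ≤ k−1, so N_k = 1 + N_{k-1}^2 + N_{k-1}^2.
N_0 = 1
N_1 = 1 + 1^2 + 1^2 = 3
N_2 = 1 + 3^2 + 3^2 = 19
N_3 = 1 + 19^2 + 19^2 = 723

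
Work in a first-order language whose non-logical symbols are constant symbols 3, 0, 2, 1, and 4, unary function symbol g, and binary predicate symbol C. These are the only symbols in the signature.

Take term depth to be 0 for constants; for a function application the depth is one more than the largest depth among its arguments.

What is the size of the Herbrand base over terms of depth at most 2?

First count ground terms of depth ≤ 2.
If N_k denotes the number of depth-≤k ground terms, the 5 constants give N_0 = 5, and each function symbol of arity r contributes N_{k-1}^r new terms at level k: N_k = 5 + N_{k-1}.
N_0 = 5
N_1 = 5 + 5 = 10
N_2 = 5 + 10 = 15
So |H| = 15.
Each predicate of arity r yields |H|^r ground atoms (one per choice of an r-tuple from H):
  C: 15^2 = 225
Total ground atoms: 225.

225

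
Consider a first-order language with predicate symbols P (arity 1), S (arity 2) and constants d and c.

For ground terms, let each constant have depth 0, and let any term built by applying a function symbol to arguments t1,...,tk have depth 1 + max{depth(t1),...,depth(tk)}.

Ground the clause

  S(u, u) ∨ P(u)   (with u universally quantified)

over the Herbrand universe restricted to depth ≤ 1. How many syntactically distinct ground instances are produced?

Ground terms of depth ≤ 1:
  With no function symbols every ground term is a constant, so there are exactly 2 ground terms at every depth bound.
  N_0 = 2
  N_1 = 2
  Explicitly: d, c.
So there are 2 ground terms available for substitution.
There is 1 variable to instantiate (u),  occurring in at least one literal, so different choices give different ground instances.
Number of ground instances = 2.

2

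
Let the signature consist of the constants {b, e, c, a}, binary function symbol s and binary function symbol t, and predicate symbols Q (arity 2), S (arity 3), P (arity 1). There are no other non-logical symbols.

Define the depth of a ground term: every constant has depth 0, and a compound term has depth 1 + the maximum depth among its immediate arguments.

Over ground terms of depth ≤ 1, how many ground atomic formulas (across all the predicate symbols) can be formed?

First count ground terms of depth ≤ 1.
Let N_k = |{terms of depth ≤ k}|. Then N_0 = 4 and N_k = 4 + N_{k-1}^2 + N_{k-1}^2 for k ≥ 1 (one summand per function symbol, arity giving the exponent).
N_0 = 4
N_1 = 4 + 4^2 + 4^2 = 36
So |H| = 36.
For each predicate symbol, the number of ground atoms is |H| raised to its arity; summing:
  Q: 36^2 = 1296;  S: 36^3 = 46656;  P: 36
Total ground atoms: 1296 + 46656 + 36 = 47988.

47988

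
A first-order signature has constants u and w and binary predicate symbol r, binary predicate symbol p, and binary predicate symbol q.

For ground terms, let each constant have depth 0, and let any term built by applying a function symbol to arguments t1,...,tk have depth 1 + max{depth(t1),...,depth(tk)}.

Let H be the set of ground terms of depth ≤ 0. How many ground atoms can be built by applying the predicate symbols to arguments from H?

First count ground terms of depth ≤ 0.
With no function symbols every ground term is a constant, so there are exactly 2 ground terms at every depth bound.
N_0 = 2
Explicitly: u, w.
So |H| = 2.
Each predicate of arity r yields |H|^r ground atoms (one per choice of an r-tuple from H):
  r: 2^2 = 4;  p: 2^2 = 4;  q: 2^2 = 4
Total ground atoms: 4 + 4 + 4 = 12.

12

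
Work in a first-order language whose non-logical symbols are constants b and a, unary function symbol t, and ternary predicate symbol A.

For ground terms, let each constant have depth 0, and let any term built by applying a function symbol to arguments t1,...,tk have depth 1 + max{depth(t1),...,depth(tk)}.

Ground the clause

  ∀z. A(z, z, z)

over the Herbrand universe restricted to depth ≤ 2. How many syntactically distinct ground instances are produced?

Ground terms of depth ≤ 2:
  Count level by level. With function symbols t/1, the terms of depth ≤ k are the 2 constants together with each function applied to depth-≤(k−1) tuples, so N_k = 2 + N_{k-1}.
  N_0 = 2
  N_1 = 2 + 2 = 4
  N_2 = 2 + 4 = 6
  Explicitly: b, a, t(b), t(a), t(t(b)), t(t(a)).
So there are 6 ground terms available for substitution.
The body mentions the single quantified variable z; since ground terms form a free algebra, no two substitutions collapse to the same formula.
Number of ground instances = 6.

6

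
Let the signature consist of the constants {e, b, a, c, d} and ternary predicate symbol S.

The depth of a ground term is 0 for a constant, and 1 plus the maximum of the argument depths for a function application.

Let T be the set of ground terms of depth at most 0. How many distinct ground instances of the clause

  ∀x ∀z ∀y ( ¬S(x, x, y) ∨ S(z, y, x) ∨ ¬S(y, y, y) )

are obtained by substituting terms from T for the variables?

Ground terms of depth ≤ 0:
  With no function symbols every ground term is a constant, so there are exactly 5 ground terms at every depth bound.
  N_0 = 5
So there are 5 ground terms available for substitution.
The body mentions every one of the 3 quantified variables; since ground terms form a free algebra, no two substitutions collapse to the same formula.
Number of ground instances = 5^3 = 125.

125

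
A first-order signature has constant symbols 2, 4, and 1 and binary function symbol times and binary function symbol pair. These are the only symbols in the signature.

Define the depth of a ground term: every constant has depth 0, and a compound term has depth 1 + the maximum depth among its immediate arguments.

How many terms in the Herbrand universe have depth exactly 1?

If N_k denotes the number of depth-≤k ground terms, the 3 constants give N_0 = 3, and each function symbol of arity r contributes N_{k-1}^r new terms at level k: N_k = 3 + N_{k-1}^2 + N_{k-1}^2.
N_0 = 3
N_1 = 3 + 3^2 + 3^2 = 21
Terms of depth exactly 1: N_1 − N_0 = 21 − 3 = 18.

18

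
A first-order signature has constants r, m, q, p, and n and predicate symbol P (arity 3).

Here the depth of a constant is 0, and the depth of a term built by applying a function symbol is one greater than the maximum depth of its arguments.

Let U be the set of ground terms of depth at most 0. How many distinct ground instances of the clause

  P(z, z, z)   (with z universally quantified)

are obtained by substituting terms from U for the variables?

Ground terms of depth ≤ 0:
  With no function symbols every ground term is a constant, so there are exactly 5 ground terms at every depth bound.
  N_0 = 5
So there are 5 ground terms available for substitution.
The body mentions the single quantified variable z; since ground terms form a free algebra, no two substitutions collapse to the same formula.
Number of ground instances = 5.

5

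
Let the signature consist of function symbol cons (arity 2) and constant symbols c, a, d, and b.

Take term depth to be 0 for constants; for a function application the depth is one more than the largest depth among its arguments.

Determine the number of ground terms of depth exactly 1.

16

Let N_k count ground terms of depth at most k. Each non-constant term of depth ≤ k is some function symbol applied to depth-≤(k−1) arguments, giving N_k = 4 + N_{k-1}^2.
N_0 = 4
N_1 = 4 + 4^2 = 20
Terms of depth exactly 1: N_1 − N_0 = 20 − 4 = 16.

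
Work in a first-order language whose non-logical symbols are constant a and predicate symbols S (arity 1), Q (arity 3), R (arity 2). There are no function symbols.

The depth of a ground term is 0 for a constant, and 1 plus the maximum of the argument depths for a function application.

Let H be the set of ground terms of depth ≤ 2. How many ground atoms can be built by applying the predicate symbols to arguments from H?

3

First count ground terms of depth ≤ 2.
With no function symbols every ground term is a constant, so there is exactly 1 ground term at every depth bound.
N_0 = 1
N_1 = 1
N_2 = 1
Explicitly: a.
So |H| = 1.
Each predicate of arity r yields |H|^r ground atoms (one per choice of an r-tuple from H):
  S: 1;  Q: 1^3 = 1;  R: 1^2 = 1
Total ground atoms: 1 + 1 + 1 = 3.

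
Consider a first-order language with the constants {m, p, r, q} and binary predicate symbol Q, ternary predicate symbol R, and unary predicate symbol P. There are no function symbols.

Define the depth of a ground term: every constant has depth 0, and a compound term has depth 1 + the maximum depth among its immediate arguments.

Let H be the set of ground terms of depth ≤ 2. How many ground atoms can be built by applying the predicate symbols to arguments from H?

84

First count ground terms of depth ≤ 2.
With no function symbols every ground term is a constant, so there are exactly 4 ground terms at every depth bound.
N_0 = 4
N_1 = 4
N_2 = 4
So |H| = 4.
A ground atom is a predicate applied to a tuple of terms from H, so the count is the sum over predicates of |H|^arity:
  Q: 4^2 = 16;  R: 4^3 = 64;  P: 4
Total ground atoms: 16 + 64 + 4 = 84.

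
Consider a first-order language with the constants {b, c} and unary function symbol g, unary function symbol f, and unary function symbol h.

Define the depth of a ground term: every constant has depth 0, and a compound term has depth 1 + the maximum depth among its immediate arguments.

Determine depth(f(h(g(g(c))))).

depth(g(c)) = 1 + depth(c) = 1 + 0 = 1
depth(g(g(c))) = 1 + depth(g(c)) = 1 + 1 = 2
depth(h(g(g(c)))) = 1 + depth(g(g(c))) = 1 + 2 = 3
depth(f(h(g(g(c))))) = 1 + depth(h(g(g(c)))) = 1 + 3 = 4

4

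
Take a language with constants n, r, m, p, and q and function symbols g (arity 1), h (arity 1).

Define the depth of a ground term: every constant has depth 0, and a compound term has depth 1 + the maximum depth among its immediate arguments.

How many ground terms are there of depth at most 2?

35

Count level by level. With function symbols g/1, h/1, the terms of depth ≤ k are the 5 constants together with each function applied to depth-≤(k−1) tuples, so N_k = 5 + N_{k-1} + N_{k-1}.
N_0 = 5
N_1 = 5 + 5 + 5 = 15
N_2 = 5 + 15 + 15 = 35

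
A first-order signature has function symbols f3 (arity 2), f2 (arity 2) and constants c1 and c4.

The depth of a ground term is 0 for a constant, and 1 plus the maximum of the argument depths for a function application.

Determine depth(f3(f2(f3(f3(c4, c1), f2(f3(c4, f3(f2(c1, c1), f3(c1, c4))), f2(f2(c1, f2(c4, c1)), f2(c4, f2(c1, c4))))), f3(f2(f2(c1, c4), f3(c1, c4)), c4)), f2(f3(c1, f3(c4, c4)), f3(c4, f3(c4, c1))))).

7

depth(f3(c4, c1)) = 1 + max(0, 0) = 1
depth(f2(c1, c1)) = 1 + max(0, 0) = 1
depth(f3(c1, c4)) = 1 + max(0, 0) = 1
depth(f3(f2(c1, c1), f3(c1, c4))) = 1 + max(1, 1) = 2
depth(f3(c4, f3(f2(c1, c1), f3(c1, c4)))) = 1 + max(0, 2) = 3
depth(f2(c4, c1)) = 1 + max(0, 0) = 1
depth(f2(c1, f2(c4, c1))) = 1 + max(0, 1) = 2
depth(f2(c1, c4)) = 1 + max(0, 0) = 1
depth(f2(c4, f2(c1, c4))) = 1 + max(0, 1) = 2
depth(f2(f2(c1, f2(c4, c1)), f2(c4, f2(c1, c4)))) = 1 + max(2, 2) = 3
depth(f2(f3(c4, f3(f2(c1, c1), f3(c1, c4))), f2(f2(c1, f2(c4, c1)), f2(c4, f2(c1, c4))))) = 1 + max(3, 3) = 4
depth(f3(f3(c4, c1), f2(f3(c4, f3(f2(c1, c1), f3(c1, c4))), f2(f2(c1, f2(c4, c1)), f2(c4, f2(c1, c4)))))) = 1 + max(1, 4) = 5
depth(f2(f2(c1, c4), f3(c1, c4))) = 1 + max(1, 1) = 2
depth(f3(f2(f2(c1, c4), f3(c1, c4)), c4)) = 1 + max(2, 0) = 3
depth(f2(f3(f3(c4, c1), f2(f3(c4, f3(f2(c1, c1), f3(c1, c4))), f2(f2(c1, f2(c4, c1)), f2(c4, f2(c1, c4))))), f3(f2(f2(c1, c4), f3(c1, c4)), c4))) = 1 + max(5, 3) = 6
depth(f3(c4, c4)) = 1 + max(0, 0) = 1
depth(f3(c1, f3(c4, c4))) = 1 + max(0, 1) = 2
depth(f3(c4, f3(c4, c1))) = 1 + max(0, 1) = 2
depth(f2(f3(c1, f3(c4, c4)), f3(c4, f3(c4, c1)))) = 1 + max(2, 2) = 3
depth(f3(f2(f3(f3(c4, c1), f2(f3(c4, f3(f2(c1, c1), f3(c1, c4))), f2(f2(c1, f2(c4, c1)), f2(c4, f2(c1, c4))))), f3(f2(f2(c1, c4), f3(c1, c4)), c4)), f2(f3(c1, f3(c4, c4)), f3(c4, f3(c4, c1))))) = 1 + max(6, 3) = 7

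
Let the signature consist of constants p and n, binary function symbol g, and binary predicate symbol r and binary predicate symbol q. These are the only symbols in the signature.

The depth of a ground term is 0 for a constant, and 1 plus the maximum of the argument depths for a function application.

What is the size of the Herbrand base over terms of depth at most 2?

First count ground terms of depth ≤ 2.
Write N_k for the number of ground terms of depth ≤ k. A term of depth ≤ k is either a constant or a function symbol applied to arguments of depth ≤ k−1, so N_k = 2 + N_{k-1}^2.
N_0 = 2
N_1 = 2 + 2^2 = 6
N_2 = 2 + 6^2 = 38
So |H| = 38.
Ground atoms are formed by filling each argument slot of a predicate with a term from H, so an r-ary predicate gives |H|^r atoms:
  r: 38^2 = 1444;  q: 38^2 = 1444
Total ground atoms: 1444 + 1444 = 2888.

2888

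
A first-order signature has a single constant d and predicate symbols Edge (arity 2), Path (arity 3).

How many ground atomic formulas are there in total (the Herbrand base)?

2

With no function symbols, the Herbrand universe is just the 1 constant.
Ground atoms per predicate: Edge: 1^2 = 1, Path: 1^3 = 1.
Herbrand base size = 1 + 1 = 2.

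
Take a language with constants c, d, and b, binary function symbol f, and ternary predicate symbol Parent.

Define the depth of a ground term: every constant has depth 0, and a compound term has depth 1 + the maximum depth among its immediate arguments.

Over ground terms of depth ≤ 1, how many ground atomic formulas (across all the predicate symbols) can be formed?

1728

First count ground terms of depth ≤ 1.
Write N_k for the number of ground terms of depth ≤ k. A term of depth ≤ k is either a constant or a function symbol applied to arguments of depth ≤ k−1, so N_k = 3 + N_{k-1}^2.
N_0 = 3
N_1 = 3 + 3^2 = 12
Explicitly: c, d, b, f(c, c), f(c, d), f(c, b), f(d, c), f(d, d), f(d, b), f(b, c), f(b, d), f(b, b).
So |H| = 12.
A ground atom is a predicate applied to a tuple of terms from H, so the count is the sum over predicates of |H|^arity:
  Parent: 12^3 = 1728
Total ground atoms: 1728.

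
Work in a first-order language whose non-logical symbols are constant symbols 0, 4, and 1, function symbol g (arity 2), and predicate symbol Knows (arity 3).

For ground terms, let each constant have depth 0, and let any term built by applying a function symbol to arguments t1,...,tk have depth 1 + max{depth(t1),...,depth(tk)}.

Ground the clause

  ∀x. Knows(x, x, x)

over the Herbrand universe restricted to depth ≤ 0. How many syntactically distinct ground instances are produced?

3

Ground terms of depth ≤ 0:
  Write N_k for the number of ground terms of depth ≤ k. A term of depth ≤ k is either a constant or a function symbol applied to arguments of depth ≤ k−1, so N_k = 3 + N_{k-1}^2.
  N_0 = 3
So there are 3 ground terms available for substitution.
The body mentions the single quantified variable x; since ground terms form a free algebra, no two substitutions collapse to the same formula.
Number of ground instances = 3.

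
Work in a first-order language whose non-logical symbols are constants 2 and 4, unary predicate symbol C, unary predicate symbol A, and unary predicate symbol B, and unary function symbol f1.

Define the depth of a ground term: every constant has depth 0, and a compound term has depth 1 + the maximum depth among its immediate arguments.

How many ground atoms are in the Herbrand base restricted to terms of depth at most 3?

24

First count ground terms of depth ≤ 3.
If N_k denotes the number of depth-≤k ground terms, the 2 constants give N_0 = 2, and each function symbol of arity r contributes N_{k-1}^r new terms at level k: N_k = 2 + N_{k-1}.
N_0 = 2
N_1 = 2 + 2 = 4
N_2 = 2 + 4 = 6
N_3 = 2 + 6 = 8
So |H| = 8.
Each predicate of arity r yields |H|^r ground atoms (one per choice of an r-tuple from H):
  C: 8;  A: 8;  B: 8
Total ground atoms: 8 + 8 + 8 = 24.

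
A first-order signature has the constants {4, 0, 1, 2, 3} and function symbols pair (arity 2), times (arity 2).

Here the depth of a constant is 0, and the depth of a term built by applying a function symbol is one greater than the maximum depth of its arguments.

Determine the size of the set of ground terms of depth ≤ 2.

Write N_k for the number of ground terms of depth ≤ k. A term of depth ≤ k is either a constant or a function symbol applied to arguments of depth ≤ k−1, so N_k = 5 + N_{k-1}^2 + N_{k-1}^2.
N_0 = 5
N_1 = 5 + 5^2 + 5^2 = 55
N_2 = 5 + 55^2 + 55^2 = 6055

6055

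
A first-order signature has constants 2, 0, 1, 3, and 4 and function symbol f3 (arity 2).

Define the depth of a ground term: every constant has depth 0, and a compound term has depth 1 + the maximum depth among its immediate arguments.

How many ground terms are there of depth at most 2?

Let N_k count ground terms of depth at most k. Each non-constant term of depth ≤ k is some function symbol applied to depth-≤(k−1) arguments, giving N_k = 5 + N_{k-1}^2.
N_0 = 5
N_1 = 5 + 5^2 = 30
N_2 = 5 + 30^2 = 905

905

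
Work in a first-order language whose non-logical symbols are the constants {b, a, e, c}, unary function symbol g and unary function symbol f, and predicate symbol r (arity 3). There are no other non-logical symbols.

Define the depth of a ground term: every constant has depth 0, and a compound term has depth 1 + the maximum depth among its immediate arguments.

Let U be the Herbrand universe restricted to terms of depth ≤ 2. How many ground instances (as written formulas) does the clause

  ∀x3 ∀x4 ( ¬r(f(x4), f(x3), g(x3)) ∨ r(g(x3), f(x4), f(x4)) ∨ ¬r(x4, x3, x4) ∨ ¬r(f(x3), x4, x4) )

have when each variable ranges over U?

Ground terms of depth ≤ 2:
  If N_k denotes the number of depth-≤k ground terms, the 4 constants give N_0 = 4, and each function symbol of arity r contributes N_{k-1}^r new terms at level k: N_k = 4 + N_{k-1} + N_{k-1}.
  N_0 = 4
  N_1 = 4 + 4 + 4 = 12
  N_2 = 4 + 12 + 12 = 28
So there are 28 ground terms available for substitution.
The clause has 2 distinct variables (x3, x4), each appearing in the body. In the free term algebra distinct substitutions yield syntactically distinct ground instances.
Number of ground instances = 28^2 = 784.

784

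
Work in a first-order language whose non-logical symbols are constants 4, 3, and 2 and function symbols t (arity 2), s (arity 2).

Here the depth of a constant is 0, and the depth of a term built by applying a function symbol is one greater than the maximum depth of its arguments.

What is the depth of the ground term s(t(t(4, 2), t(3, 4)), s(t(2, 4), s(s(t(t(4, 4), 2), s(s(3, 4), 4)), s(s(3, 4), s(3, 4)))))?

6

depth(t(4, 2)) = 1 + max(0, 0) = 1
depth(t(3, 4)) = 1 + max(0, 0) = 1
depth(t(t(4, 2), t(3, 4))) = 1 + max(1, 1) = 2
depth(t(2, 4)) = 1 + max(0, 0) = 1
depth(t(4, 4)) = 1 + max(0, 0) = 1
depth(t(t(4, 4), 2)) = 1 + max(1, 0) = 2
depth(s(3, 4)) = 1 + max(0, 0) = 1
depth(s(s(3, 4), 4)) = 1 + max(1, 0) = 2
depth(s(t(t(4, 4), 2), s(s(3, 4), 4))) = 1 + max(2, 2) = 3
depth(s(s(3, 4), s(3, 4))) = 1 + max(1, 1) = 2
depth(s(s(t(t(4, 4), 2), s(s(3, 4), 4)), s(s(3, 4), s(3, 4)))) = 1 + max(3, 2) = 4
depth(s(t(2, 4), s(s(t(t(4, 4), 2), s(s(3, 4), 4)), s(s(3, 4), s(3, 4))))) = 1 + max(1, 4) = 5
depth(s(t(t(4, 2), t(3, 4)), s(t(2, 4), s(s(t(t(4, 4), 2), s(s(3, 4), 4)), s(s(3, 4), s(3, 4)))))) = 1 + max(2, 5) = 6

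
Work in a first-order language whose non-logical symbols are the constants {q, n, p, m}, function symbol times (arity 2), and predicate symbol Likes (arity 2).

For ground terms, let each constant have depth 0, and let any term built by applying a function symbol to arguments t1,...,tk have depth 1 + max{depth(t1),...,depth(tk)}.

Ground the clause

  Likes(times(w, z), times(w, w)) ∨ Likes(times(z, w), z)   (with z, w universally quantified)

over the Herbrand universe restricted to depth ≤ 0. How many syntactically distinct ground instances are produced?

Ground terms of depth ≤ 0:
  Write N_k for the number of ground terms of depth ≤ k. A term of depth ≤ k is either a constant or a function symbol applied to arguments of depth ≤ k−1, so N_k = 4 + N_{k-1}^2.
  N_0 = 4
  Explicitly: q, n, p, m.
So there are 4 ground terms available for substitution.
There are 2 variables to instantiate (z, w), each occurring in at least one literal, so different choices give different ground instances.
Number of ground instances = 4^2 = 16.

16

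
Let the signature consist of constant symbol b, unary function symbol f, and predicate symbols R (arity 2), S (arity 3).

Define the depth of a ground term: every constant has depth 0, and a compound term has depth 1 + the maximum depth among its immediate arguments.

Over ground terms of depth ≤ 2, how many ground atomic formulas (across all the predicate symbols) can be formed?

36

First count ground terms of depth ≤ 2.
Count level by level. With function symbols f/1, the terms of depth ≤ k are the 1 constant together with each function applied to depth-≤(k−1) tuples, so N_k = 1 + N_{k-1}.
N_0 = 1
N_1 = 1 + 1 = 2
N_2 = 1 + 2 = 3
Explicitly: b, f(b), f(f(b)).
So |H| = 3.
A ground atom is a predicate applied to a tuple of terms from H, so the count is the sum over predicates of |H|^arity:
  R: 3^2 = 9;  S: 3^3 = 27
Total ground atoms: 9 + 27 = 36.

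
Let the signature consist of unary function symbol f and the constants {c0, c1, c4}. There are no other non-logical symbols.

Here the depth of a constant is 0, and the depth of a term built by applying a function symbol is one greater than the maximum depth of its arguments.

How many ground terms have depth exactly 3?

3

Count level by level. With function symbols f/1, the terms of depth ≤ k are the 3 constants together with each function applied to depth-≤(k−1) tuples, so N_k = 3 + N_{k-1}.
N_0 = 3
N_1 = 3 + 3 = 6
N_2 = 3 + 6 = 9
N_3 = 3 + 9 = 12
Terms of depth exactly 3: N_3 − N_2 = 12 − 9 = 3.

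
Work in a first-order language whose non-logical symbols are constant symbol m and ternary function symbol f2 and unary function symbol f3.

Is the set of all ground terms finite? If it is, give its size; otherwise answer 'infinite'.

The signature has at least one function symbol (f2, arity 3) and at least one constant (m).
Iterating f2 gives infinitely many distinct ground terms: m, f2(m, m, m), f2(f2(m, m, m), f2(m, m, m), f2(m, m, m)), ...
So the Herbrand universe is infinite.

infinite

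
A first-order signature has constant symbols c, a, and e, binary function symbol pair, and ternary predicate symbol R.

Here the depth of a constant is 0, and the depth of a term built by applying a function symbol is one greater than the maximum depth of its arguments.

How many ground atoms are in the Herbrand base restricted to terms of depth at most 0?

27

First count ground terms of depth ≤ 0.
If N_k denotes the number of depth-≤k ground terms, the 3 constants give N_0 = 3, and each function symbol of arity r contributes N_{k-1}^r new terms at level k: N_k = 3 + N_{k-1}^2.
N_0 = 3
Explicitly: c, a, e.
So |H| = 3.
Each predicate of arity r yields |H|^r ground atoms (one per choice of an r-tuple from H):
  R: 3^3 = 27
Total ground atoms: 27.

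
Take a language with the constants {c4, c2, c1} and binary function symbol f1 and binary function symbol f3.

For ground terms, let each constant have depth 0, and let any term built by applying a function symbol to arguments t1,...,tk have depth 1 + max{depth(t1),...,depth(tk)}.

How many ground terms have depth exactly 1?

18

Count level by level. With function symbols f1/2, f3/2, the terms of depth ≤ k are the 3 constants together with each function applied to depth-≤(k−1) tuples, so N_k = 3 + N_{k-1}^2 + N_{k-1}^2.
N_0 = 3
N_1 = 3 + 3^2 + 3^2 = 21
Terms of depth exactly 1: N_1 − N_0 = 21 − 3 = 18.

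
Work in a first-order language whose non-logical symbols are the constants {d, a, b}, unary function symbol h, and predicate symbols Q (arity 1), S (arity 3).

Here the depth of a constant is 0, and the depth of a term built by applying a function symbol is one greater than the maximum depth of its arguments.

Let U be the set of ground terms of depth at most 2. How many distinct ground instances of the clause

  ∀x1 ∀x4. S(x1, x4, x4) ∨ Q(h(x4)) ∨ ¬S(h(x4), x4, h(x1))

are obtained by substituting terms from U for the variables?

Ground terms of depth ≤ 2:
  Let N_k count ground terms of depth at most k. Each non-constant term of depth ≤ k is some function symbol applied to depth-≤(k−1) arguments, giving N_k = 3 + N_{k-1}.
  N_0 = 3
  N_1 = 3 + 3 = 6
  N_2 = 3 + 6 = 9
So there are 9 ground terms available for substitution.
There are 2 variables to instantiate (x1, x4), each occurring in at least one literal, so different choices give different ground instances.
Number of ground instances = 9^2 = 81.

81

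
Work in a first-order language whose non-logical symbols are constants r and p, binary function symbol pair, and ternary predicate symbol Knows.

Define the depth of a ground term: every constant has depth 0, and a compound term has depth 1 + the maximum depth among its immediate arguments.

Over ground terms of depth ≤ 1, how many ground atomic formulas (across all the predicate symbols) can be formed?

216

First count ground terms of depth ≤ 1.
If N_k denotes the number of depth-≤k ground terms, the 2 constants give N_0 = 2, and each function symbol of arity r contributes N_{k-1}^r new terms at level k: N_k = 2 + N_{k-1}^2.
N_0 = 2
N_1 = 2 + 2^2 = 6
So |H| = 6.
For each predicate symbol, the number of ground atoms is |H| raised to its arity; summing:
  Knows: 6^3 = 216
Total ground atoms: 216.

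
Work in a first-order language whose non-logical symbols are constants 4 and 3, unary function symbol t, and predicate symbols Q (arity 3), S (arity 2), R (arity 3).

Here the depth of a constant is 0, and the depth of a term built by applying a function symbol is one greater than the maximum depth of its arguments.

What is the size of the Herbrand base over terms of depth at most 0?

20

First count ground terms of depth ≤ 0.
Count level by level. With function symbols t/1, the terms of depth ≤ k are the 2 constants together with each function applied to depth-≤(k−1) tuples, so N_k = 2 + N_{k-1}.
N_0 = 2
So |H| = 2.
Each predicate of arity r yields |H|^r ground atoms (one per choice of an r-tuple from H):
  Q: 2^3 = 8;  S: 2^2 = 4;  R: 2^3 = 8
Total ground atoms: 8 + 4 + 8 = 20.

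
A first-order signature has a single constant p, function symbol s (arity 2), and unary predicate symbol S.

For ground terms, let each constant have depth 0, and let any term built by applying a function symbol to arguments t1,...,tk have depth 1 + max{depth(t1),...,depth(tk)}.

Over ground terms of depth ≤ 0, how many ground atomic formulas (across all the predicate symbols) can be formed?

First count ground terms of depth ≤ 0.
Write N_k for the number of ground terms of depth ≤ k. A term of depth ≤ k is either a constant or a function symbol applied to arguments of depth ≤ k−1, so N_k = 1 + N_{k-1}^2.
N_0 = 1
So |H| = 1.
For each predicate symbol, the number of ground atoms is |H| raised to its arity; summing:
  S: 1
Total ground atoms: 1.

1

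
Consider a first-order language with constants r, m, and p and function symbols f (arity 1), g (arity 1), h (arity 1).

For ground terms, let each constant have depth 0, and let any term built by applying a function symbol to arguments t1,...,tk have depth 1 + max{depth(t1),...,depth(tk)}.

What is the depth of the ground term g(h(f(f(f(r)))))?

5

depth(f(r)) = 1 + depth(r) = 1 + 0 = 1
depth(f(f(r))) = 1 + depth(f(r)) = 1 + 1 = 2
depth(f(f(f(r)))) = 1 + depth(f(f(r))) = 1 + 2 = 3
depth(h(f(f(f(r))))) = 1 + depth(f(f(f(r)))) = 1 + 3 = 4
depth(g(h(f(f(f(r)))))) = 1 + depth(h(f(f(f(r))))) = 1 + 4 = 5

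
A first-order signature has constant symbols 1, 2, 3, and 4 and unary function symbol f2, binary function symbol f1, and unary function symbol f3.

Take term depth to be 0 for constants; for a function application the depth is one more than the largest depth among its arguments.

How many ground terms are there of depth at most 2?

844

Let N_k count ground terms of depth at most k. Each non-constant term of depth ≤ k is some function symbol applied to depth-≤(k−1) arguments, giving N_k = 4 + N_{k-1} + N_{k-1}^2 + N_{k-1}.
N_0 = 4
N_1 = 4 + 4 + 4^2 + 4 = 28
N_2 = 4 + 28 + 28^2 + 28 = 844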